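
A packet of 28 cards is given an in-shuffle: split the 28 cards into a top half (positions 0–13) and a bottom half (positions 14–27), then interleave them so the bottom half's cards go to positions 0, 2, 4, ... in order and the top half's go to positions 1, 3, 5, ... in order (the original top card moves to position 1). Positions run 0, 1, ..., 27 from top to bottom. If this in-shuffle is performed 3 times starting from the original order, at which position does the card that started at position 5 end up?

18

Track the card's position through each in-shuffle:
5 → 11 → 23 → 18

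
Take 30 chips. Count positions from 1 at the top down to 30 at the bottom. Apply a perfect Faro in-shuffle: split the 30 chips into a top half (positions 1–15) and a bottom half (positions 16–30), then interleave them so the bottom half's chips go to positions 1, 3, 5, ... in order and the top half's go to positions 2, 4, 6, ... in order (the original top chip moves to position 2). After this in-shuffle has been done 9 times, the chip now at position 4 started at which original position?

8

Work backwards from position 4, undoing one in-shuffle at a time:
4 ← 2 ← 1 ← 16 ← 8 ← 4 ← 2 ← 1 ← 16 ← 8
So the chip now at position 4 started at position 8.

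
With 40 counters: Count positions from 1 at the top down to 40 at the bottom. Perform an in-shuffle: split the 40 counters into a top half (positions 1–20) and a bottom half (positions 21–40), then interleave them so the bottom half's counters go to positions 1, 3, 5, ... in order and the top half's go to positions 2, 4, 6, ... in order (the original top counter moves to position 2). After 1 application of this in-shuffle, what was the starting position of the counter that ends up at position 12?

Work backwards from position 12, undoing one in-shuffle at a time:
12 ← 6
So the counter now at position 12 started at position 6.

6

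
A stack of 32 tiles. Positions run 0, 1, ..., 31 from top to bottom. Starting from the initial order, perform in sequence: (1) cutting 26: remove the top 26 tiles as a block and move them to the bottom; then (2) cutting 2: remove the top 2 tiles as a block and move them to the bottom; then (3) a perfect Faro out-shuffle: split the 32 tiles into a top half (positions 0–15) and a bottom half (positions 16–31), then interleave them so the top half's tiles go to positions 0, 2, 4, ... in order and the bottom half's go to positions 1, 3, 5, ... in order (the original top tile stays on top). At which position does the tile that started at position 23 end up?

23

Track the tile from position 23 forward through each operation:
  after op 1 (cut 26): 23 → 29
  after op 2 (cut 2): 29 → 27
  after op 3 (out-shuffle): 27 → 23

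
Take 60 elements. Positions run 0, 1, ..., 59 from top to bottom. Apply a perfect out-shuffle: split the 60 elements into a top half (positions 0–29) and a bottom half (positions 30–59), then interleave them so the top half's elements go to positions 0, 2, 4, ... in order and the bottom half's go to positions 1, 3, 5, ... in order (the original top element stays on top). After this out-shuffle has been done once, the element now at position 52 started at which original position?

Work backwards from position 52, undoing one out-shuffle at a time:
52 ← 26
So the element now at position 52 started at position 26.

26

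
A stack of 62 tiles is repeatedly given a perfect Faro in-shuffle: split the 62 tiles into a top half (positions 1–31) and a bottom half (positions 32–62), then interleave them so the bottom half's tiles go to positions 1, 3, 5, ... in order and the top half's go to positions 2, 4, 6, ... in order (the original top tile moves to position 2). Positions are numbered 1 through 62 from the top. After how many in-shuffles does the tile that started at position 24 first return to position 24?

6

Follow position 24 under repeated in-shuffles:
24 → 48 → 33 → 3 → 6 → 12 → 24
It first returns after 6 in-shuffles.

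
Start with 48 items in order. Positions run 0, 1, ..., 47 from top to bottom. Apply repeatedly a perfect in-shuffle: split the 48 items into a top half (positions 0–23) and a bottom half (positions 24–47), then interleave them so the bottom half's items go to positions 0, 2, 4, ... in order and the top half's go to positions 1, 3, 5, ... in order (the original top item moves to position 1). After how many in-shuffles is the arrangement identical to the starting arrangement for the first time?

21

The in-shuffle permutes the 48 positions with cycle lengths [3, 3, 21, 21].
Every item is home exactly when every cycle has completed a whole number of laps, i.e. after lcm(3, 21) = 21 in-shuffles.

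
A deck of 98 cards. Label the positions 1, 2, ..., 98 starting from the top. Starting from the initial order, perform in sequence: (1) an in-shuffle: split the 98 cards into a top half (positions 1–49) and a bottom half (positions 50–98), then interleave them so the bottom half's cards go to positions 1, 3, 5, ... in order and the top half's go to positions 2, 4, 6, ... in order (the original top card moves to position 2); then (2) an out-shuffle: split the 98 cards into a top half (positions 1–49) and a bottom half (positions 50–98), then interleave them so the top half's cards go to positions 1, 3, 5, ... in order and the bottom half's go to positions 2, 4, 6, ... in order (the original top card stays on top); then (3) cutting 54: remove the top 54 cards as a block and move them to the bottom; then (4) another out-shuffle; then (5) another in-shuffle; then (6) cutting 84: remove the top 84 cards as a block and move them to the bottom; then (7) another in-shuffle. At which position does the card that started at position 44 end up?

Track the card from position 44 forward through each operation:
  after op 1 (in-shuffle): 44 → 88
  after op 2 (out-shuffle): 88 → 78
  after op 3 (cut 54): 78 → 24
  after op 4 (out-shuffle): 24 → 47
  after op 5 (in-shuffle): 47 → 94
  after op 6 (cut 84): 94 → 10
  after op 7 (in-shuffle): 10 → 20

20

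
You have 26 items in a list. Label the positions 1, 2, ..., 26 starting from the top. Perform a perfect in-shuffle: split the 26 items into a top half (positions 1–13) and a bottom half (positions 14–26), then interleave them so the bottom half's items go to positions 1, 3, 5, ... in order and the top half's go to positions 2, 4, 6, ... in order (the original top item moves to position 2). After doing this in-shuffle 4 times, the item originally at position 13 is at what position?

19

Track the item's position through each in-shuffle:
13 → 26 → 25 → 23 → 19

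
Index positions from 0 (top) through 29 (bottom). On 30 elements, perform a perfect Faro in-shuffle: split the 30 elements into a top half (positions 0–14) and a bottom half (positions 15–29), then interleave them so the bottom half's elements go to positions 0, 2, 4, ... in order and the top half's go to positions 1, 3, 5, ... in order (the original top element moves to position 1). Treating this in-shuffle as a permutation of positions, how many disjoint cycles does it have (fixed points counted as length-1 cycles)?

6

Trace each unvisited position around until it returns:
(0 1 3 7 15) (2 5 11 23 16) (4 9 19 8 17) (6 13 27 24 18) (10 21 12 25 20) (14 29 28 26 22)
6 cycles in total.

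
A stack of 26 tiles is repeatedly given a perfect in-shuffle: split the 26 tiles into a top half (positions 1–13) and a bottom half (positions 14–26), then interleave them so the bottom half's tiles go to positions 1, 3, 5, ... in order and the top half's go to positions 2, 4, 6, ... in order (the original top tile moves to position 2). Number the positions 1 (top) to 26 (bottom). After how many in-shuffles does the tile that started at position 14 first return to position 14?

Follow position 14 under repeated in-shuffles:
14 → 1 → 2 → 4 → 8 → 16 → 5 → 10 → 20 → 13 → 26 → 25 → 23 → 19 → 11 → 22 → 17 → 7 → 14
It first returns after 18 in-shuffles.

18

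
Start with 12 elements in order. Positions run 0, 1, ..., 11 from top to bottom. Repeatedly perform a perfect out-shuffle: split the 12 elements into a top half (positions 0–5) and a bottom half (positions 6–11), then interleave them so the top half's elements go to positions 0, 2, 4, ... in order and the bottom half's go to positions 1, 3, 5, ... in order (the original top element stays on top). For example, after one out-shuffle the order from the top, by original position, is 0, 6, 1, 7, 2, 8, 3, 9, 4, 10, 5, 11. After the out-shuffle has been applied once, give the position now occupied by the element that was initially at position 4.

Track the element's position through each out-shuffle:
4 → 8

8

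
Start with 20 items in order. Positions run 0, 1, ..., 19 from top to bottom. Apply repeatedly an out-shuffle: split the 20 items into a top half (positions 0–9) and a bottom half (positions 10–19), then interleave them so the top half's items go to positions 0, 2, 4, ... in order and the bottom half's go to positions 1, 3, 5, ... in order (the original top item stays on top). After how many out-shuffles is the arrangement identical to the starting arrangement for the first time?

18

The out-shuffle permutes the 20 positions with cycle lengths [1, 1, 18].
Every item is home exactly when every cycle has completed a whole number of laps, i.e. after lcm(1, 18) = 18 out-shuffles.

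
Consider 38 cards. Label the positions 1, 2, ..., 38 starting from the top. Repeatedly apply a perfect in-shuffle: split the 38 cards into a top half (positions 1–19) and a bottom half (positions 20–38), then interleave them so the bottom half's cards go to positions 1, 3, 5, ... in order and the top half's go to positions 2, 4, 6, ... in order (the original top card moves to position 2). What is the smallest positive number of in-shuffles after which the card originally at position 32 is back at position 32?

12

Follow position 32 under repeated in-shuffles:
32 → 25 → 11 → 22 → 5 → 10 → 20 → 1 → 2 → 4 → 8 → 16 → 32
It first returns after 12 in-shuffles.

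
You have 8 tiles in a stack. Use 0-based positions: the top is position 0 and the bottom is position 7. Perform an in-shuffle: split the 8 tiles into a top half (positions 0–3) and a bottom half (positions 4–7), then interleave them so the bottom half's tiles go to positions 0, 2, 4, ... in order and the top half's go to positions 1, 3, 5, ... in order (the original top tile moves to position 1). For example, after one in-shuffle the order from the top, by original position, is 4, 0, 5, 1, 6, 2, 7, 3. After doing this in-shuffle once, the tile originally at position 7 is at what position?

6

Track the tile's position through each in-shuffle:
7 → 6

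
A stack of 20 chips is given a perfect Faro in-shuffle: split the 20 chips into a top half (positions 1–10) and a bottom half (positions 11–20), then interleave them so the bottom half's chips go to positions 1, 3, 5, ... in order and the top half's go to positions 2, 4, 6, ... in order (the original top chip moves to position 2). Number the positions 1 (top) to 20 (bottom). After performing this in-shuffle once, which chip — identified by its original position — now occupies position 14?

7

Work backwards from position 14, undoing one in-shuffle at a time:
14 ← 7
So the chip now at position 14 started at position 7.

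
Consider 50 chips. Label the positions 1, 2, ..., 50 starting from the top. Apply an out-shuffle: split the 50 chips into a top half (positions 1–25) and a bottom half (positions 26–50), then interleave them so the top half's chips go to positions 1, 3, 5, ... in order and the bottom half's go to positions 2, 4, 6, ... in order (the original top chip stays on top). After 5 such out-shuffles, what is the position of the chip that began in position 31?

Track the chip's position through each out-shuffle:
31 → 12 → 23 → 45 → 40 → 30

30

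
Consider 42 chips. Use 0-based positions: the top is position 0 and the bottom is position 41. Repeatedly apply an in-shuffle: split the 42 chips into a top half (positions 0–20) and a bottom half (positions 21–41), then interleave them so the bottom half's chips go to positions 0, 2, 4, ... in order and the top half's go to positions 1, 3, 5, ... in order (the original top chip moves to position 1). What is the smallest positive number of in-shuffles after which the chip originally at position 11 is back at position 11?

Follow position 11 under repeated in-shuffles:
11 → 23 → 4 → 9 → 19 → 39 → 36 → 30 → 18 → 37 → 32 → 22 → 2 → 5 → 11
It first returns after 14 in-shuffles.

14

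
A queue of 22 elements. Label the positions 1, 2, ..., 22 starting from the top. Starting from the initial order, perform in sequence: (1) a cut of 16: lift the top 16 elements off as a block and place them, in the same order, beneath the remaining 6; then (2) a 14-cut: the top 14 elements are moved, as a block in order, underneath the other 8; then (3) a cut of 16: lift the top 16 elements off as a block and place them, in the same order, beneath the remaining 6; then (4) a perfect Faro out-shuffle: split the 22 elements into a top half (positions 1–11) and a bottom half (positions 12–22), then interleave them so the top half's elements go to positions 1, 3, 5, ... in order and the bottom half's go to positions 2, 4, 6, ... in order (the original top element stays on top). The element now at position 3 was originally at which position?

Undo the operations in reverse order, starting from position 3:
  undo op 4 (out-shuffle, from top half): 3 ← 2
  undo op 3 (cut 16): 2 ← 18
  undo op 2 (cut 14): 18 ← 10
  undo op 1 (cut 16): 10 ← 4
So the element at position 3 came from original position 4.

4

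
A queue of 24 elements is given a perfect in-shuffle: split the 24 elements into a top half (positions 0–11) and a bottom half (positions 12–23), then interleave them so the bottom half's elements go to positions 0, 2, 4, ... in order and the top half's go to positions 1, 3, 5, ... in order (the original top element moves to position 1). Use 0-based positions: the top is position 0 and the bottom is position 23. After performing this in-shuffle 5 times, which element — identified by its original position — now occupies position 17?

23

Work backwards from position 17, undoing one in-shuffle at a time:
17 ← 8 ← 16 ← 20 ← 22 ← 23
So the element now at position 17 started at position 23.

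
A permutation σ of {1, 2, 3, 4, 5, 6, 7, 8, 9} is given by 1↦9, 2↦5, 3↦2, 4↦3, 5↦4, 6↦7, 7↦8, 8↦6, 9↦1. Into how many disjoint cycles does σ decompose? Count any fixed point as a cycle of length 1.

3

Cycle decomposition: (1 9) (2 5 4 3) (6 7 8).
3 cycles.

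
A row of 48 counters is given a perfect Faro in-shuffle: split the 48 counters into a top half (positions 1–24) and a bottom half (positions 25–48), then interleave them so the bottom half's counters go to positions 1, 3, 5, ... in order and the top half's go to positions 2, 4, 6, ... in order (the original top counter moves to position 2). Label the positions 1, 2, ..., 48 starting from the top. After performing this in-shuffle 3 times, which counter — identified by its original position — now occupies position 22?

15

Work backwards from position 22, undoing one in-shuffle at a time:
22 ← 11 ← 30 ← 15
So the counter now at position 22 started at position 15.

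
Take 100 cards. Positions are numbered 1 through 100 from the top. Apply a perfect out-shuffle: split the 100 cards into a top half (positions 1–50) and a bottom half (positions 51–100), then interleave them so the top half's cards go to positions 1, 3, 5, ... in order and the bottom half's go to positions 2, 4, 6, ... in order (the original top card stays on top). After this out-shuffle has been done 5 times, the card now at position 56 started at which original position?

12

Work backwards from position 56, undoing one out-shuffle at a time:
56 ← 78 ← 89 ← 45 ← 23 ← 12
So the card now at position 56 started at position 12.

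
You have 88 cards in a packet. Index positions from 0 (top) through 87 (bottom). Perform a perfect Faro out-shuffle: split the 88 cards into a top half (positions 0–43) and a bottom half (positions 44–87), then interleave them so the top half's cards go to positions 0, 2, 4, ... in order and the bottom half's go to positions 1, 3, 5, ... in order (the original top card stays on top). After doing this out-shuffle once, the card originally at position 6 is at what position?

Track the card's position through each out-shuffle:
6 → 12

12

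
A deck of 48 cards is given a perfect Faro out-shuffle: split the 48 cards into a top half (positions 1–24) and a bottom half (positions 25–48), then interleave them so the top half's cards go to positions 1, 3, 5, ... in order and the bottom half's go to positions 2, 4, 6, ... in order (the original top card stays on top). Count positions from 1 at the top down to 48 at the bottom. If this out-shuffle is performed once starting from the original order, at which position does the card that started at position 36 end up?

Track the card's position through each out-shuffle:
36 → 24

24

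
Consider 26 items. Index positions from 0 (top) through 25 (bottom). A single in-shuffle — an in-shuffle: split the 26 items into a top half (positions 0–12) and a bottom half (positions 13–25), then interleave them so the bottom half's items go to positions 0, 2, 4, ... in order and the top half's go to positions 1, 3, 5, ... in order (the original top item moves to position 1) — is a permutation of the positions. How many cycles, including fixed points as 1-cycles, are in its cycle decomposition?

Trace each unvisited position around until it returns:
(0 1 3 7 15 4 ... len 18) (2 5 11 23 20 14) (8 17)
3 cycles in total.

3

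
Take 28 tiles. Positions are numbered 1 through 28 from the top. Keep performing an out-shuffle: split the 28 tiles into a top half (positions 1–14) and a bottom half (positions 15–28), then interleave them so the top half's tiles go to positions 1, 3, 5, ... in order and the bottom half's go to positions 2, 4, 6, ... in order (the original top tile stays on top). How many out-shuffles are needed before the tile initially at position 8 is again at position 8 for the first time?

Follow position 8 under repeated out-shuffles:
8 → 15 → 2 → 3 → 5 → 9 → 17 → 6 → 11 → 21 → 14 → 27 → 26 → 24 → 20 → 12 → 23 → 18 → 8
It first returns after 18 out-shuffles.

18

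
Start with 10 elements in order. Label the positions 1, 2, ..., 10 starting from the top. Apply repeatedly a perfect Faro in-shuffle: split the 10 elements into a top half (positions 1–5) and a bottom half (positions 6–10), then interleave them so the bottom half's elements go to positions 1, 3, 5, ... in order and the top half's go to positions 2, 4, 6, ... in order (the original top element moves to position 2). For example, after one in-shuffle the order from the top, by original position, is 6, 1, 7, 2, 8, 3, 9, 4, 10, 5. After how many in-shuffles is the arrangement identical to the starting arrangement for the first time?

10

The in-shuffle permutes the 10 positions with cycle lengths [10].
Every element is home exactly when every cycle has completed a whole number of laps, i.e. after lcm(10) = 10 in-shuffles.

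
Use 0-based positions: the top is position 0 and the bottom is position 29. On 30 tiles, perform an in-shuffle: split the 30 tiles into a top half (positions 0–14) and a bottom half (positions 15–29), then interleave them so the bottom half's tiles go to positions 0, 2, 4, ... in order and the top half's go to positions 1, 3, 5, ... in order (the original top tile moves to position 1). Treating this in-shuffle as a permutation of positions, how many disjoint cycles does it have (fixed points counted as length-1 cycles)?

Trace each unvisited position around until it returns:
(0 1 3 7 15) (2 5 11 23 16) (4 9 19 8 17) (6 13 27 24 18) (10 21 12 25 20) (14 29 28 26 22)
6 cycles in total.

6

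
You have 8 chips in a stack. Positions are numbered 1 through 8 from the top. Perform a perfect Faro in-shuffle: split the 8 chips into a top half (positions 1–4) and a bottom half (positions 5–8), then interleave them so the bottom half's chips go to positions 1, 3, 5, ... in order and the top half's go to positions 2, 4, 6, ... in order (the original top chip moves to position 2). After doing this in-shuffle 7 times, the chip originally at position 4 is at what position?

Track the chip's position through each in-shuffle:
4 → 8 → 7 → 5 → 1 → 2 → 4 → 8

8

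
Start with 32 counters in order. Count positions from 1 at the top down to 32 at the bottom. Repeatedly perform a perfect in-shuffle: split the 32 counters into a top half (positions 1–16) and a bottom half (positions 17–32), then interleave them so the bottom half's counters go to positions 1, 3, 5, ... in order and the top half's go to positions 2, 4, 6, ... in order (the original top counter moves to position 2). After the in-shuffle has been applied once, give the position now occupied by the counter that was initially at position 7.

Track the counter's position through each in-shuffle:
7 → 14

14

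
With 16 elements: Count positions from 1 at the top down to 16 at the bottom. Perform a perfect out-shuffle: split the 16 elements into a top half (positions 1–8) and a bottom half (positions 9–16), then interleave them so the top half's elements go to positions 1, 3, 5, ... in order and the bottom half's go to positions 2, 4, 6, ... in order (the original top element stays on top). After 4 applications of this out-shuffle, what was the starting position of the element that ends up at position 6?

6

Work backwards from position 6, undoing one out-shuffle at a time:
6 ← 11 ← 6 ← 11 ← 6
So the element now at position 6 started at position 6.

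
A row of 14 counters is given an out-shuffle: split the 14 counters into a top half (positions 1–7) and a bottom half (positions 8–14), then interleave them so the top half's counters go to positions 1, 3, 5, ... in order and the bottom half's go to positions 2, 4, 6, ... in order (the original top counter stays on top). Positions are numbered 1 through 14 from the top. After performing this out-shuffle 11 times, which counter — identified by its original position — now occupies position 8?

2

Work backwards from position 8, undoing one out-shuffle at a time:
8 ← 11 ← 6 ← 10 ← 12 ← 13 ← 7 ← 4 ← 9 ← 5 ← 3 ← 2
So the counter now at position 8 started at position 2.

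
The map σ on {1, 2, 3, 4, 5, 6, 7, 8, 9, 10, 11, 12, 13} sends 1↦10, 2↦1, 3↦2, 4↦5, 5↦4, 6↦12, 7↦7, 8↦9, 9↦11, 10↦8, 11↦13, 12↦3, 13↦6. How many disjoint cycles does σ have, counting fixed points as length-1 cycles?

Cycle decomposition: (1 10 8 9 11 13 6 12 3 2) (4 5) (7).
3 cycles.

3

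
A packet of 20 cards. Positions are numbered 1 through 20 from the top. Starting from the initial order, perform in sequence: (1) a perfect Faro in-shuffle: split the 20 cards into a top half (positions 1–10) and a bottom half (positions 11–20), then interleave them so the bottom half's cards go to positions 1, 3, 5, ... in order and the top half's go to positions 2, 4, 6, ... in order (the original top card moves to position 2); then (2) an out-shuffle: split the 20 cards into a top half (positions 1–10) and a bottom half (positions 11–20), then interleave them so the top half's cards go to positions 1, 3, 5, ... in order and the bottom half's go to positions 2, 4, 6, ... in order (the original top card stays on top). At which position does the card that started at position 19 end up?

Track the card from position 19 forward through each operation:
  after op 1 (in-shuffle): 19 → 17
  after op 2 (out-shuffle): 17 → 14

14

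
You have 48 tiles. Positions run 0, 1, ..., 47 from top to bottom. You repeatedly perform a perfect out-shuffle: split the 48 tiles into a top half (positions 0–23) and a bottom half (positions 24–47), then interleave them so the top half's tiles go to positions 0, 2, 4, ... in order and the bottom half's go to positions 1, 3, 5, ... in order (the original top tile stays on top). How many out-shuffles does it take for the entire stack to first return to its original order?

23

The out-shuffle permutes the 48 positions with cycle lengths [1, 1, 23, 23].
Every tile is home exactly when every cycle has completed a whole number of laps, i.e. after lcm(1, 23) = 23 out-shuffles.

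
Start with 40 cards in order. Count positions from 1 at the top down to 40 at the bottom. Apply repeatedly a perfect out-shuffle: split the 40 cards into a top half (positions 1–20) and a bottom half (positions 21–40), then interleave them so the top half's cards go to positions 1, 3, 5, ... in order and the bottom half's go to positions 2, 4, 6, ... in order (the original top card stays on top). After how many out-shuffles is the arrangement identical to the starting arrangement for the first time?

12

The out-shuffle permutes the 40 positions with cycle lengths [1, 1, 2, 12, 12, 12].
Every card is home exactly when every cycle has completed a whole number of laps, i.e. after lcm(1, 2, 12) = 12 out-shuffles.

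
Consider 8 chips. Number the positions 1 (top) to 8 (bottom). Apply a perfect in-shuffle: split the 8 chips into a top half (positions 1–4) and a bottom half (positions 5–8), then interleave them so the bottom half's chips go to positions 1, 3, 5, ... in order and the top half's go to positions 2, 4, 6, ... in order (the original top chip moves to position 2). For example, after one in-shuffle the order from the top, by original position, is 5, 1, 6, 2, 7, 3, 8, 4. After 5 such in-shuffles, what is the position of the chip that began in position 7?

8

Track the chip's position through each in-shuffle:
7 → 5 → 1 → 2 → 4 → 8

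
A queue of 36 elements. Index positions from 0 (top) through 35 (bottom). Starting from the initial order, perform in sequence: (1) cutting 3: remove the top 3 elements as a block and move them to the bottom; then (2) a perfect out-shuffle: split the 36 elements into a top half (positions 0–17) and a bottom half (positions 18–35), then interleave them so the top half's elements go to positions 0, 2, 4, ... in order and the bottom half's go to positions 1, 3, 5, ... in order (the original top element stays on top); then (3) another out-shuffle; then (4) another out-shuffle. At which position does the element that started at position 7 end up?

Track the element from position 7 forward through each operation:
  after op 1 (cut 3): 7 → 4
  after op 2 (out-shuffle): 4 → 8
  after op 3 (out-shuffle): 8 → 16
  after op 4 (out-shuffle): 16 → 32

32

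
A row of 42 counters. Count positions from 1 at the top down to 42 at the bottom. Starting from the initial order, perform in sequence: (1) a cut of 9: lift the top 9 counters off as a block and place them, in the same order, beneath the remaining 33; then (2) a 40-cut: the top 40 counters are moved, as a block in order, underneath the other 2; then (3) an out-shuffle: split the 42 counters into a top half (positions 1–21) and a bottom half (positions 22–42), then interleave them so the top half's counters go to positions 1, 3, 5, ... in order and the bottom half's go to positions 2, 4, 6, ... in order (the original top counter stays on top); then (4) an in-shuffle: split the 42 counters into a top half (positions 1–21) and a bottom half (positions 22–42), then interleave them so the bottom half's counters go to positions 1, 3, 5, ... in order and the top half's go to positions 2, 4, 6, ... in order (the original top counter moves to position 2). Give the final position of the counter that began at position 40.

Track the counter from position 40 forward through each operation:
  after op 1 (cut 9): 40 → 31
  after op 2 (cut 40): 31 → 33
  after op 3 (out-shuffle): 33 → 24
  after op 4 (in-shuffle): 24 → 5

5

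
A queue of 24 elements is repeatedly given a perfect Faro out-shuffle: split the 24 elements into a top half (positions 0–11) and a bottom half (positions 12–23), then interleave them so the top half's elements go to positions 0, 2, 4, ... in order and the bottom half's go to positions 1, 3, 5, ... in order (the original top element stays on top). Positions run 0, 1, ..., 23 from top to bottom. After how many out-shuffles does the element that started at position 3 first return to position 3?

Follow position 3 under repeated out-shuffles:
3 → 6 → 12 → 1 → 2 → 4 → 8 → 16 → 9 → 18 → 13 → 3
It first returns after 11 out-shuffles.

11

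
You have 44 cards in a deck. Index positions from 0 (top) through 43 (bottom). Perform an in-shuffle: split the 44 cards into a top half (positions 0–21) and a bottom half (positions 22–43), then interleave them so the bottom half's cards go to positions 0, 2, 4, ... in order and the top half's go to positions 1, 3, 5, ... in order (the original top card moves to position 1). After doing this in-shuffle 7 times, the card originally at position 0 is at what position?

Track the card's position through each in-shuffle:
0 → 1 → 3 → 7 → 15 → 31 → 18 → 37

37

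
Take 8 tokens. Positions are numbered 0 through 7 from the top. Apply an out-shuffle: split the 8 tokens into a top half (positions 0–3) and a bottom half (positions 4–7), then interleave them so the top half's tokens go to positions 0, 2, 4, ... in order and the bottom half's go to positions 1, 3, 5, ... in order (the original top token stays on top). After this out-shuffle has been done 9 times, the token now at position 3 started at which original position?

Work backwards from position 3, undoing one out-shuffle at a time:
3 ← 5 ← 6 ← 3 ← 5 ← 6 ← 3 ← 5 ← 6 ← 3
So the token now at position 3 started at position 3.

3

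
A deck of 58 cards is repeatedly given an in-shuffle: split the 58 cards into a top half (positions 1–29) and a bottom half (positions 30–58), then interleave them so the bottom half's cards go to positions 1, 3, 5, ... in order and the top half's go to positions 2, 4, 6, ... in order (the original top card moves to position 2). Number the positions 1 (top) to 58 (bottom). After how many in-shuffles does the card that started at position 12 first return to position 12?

58

Follow position 12 under repeated in-shuffles:
12 → 24 → 48 → 37 → 15 → 30 → 1 → 2 → ... → 12 (length 58)
It first returns after 58 in-shuffles.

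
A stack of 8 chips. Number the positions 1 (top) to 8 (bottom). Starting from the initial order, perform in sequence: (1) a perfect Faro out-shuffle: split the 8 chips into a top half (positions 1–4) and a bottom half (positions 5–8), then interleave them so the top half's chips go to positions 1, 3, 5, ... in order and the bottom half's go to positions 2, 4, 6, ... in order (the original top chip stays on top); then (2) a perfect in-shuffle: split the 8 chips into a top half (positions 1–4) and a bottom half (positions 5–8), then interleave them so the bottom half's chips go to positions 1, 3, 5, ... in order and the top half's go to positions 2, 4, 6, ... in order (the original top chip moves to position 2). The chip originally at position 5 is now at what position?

4

Track the chip from position 5 forward through each operation:
  after op 1 (out-shuffle): 5 → 2
  after op 2 (in-shuffle): 2 → 4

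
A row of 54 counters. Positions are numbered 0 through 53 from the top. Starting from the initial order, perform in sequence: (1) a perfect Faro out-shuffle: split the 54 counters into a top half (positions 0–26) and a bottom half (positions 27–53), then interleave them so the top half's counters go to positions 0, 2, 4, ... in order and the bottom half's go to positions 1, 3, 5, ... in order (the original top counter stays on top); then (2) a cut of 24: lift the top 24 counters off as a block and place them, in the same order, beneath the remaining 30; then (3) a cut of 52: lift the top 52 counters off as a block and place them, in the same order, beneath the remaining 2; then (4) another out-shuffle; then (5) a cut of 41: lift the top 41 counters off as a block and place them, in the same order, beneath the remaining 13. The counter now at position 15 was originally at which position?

Undo the operations in reverse order, starting from position 15:
  undo op 5 (cut 41): 15 ← 2
  undo op 4 (out-shuffle, from top half): 2 ← 1
  undo op 3 (cut 52): 1 ← 53
  undo op 2 (cut 24): 53 ← 23
  undo op 1 (out-shuffle, from bottom half): 23 ← 38
So the counter at position 15 came from original position 38.

38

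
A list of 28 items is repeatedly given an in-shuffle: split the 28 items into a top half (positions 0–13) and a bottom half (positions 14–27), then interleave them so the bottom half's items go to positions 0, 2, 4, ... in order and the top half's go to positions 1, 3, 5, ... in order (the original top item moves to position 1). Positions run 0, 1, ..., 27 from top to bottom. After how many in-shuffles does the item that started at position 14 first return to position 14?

28

Follow position 14 under repeated in-shuffles:
14 → 0 → 1 → 3 → 7 → 15 → 2 → 5 → ... → 14 (length 28)
It first returns after 28 in-shuffles.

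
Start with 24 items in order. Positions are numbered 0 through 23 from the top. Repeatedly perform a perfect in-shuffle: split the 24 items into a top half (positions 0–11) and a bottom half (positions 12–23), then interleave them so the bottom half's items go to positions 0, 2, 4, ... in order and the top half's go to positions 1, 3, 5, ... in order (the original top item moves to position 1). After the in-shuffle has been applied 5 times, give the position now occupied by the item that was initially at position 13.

Track the item's position through each in-shuffle:
13 → 2 → 5 → 11 → 23 → 22

22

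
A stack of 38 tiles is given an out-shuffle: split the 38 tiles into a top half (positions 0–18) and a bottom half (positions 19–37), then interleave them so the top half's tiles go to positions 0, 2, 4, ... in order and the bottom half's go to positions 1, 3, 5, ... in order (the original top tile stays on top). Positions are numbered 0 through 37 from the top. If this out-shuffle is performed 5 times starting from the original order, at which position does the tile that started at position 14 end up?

4

Track the tile's position through each out-shuffle:
14 → 28 → 19 → 1 → 2 → 4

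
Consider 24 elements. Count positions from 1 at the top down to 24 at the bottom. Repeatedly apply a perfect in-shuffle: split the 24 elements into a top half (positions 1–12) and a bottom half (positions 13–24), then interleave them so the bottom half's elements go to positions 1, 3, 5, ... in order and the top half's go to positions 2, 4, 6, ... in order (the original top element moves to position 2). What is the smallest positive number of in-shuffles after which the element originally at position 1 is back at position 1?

20

Follow position 1 under repeated in-shuffles:
1 → 2 → 4 → 8 → 16 → 7 → 14 → 3 → 6 → 12 → 24 → 23 → 21 → 17 → 9 → 18 → 11 → 22 → 19 → 13 → 1
It first returns after 20 in-shuffles.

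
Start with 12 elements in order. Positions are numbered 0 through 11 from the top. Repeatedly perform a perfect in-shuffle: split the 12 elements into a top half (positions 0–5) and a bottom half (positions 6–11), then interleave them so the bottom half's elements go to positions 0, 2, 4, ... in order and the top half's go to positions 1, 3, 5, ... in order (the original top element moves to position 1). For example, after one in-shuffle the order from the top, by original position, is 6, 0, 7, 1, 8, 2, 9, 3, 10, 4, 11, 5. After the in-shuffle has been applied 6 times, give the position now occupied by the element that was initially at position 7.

Track the element's position through each in-shuffle:
7 → 2 → 5 → 11 → 10 → 8 → 4

4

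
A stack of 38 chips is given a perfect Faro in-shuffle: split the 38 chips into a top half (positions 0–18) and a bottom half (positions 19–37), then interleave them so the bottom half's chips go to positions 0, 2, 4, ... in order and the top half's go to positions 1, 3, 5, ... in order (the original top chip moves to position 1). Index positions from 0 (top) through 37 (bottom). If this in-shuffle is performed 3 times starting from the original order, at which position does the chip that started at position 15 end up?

10

Track the chip's position through each in-shuffle:
15 → 31 → 24 → 10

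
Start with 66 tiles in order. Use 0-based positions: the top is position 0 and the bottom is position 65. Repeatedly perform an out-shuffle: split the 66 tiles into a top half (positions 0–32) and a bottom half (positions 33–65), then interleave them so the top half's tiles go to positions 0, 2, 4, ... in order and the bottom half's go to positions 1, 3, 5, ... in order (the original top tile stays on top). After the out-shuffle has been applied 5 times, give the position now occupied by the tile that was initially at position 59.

3

Track the tile's position through each out-shuffle:
59 → 53 → 41 → 17 → 34 → 3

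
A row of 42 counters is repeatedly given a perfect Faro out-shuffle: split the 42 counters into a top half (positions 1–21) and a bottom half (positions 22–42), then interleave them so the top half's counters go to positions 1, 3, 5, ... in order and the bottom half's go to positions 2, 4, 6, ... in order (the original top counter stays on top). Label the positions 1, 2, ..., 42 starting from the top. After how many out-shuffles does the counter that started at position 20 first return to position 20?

20

Follow position 20 under repeated out-shuffles:
20 → 39 → 36 → 30 → 18 → 35 → 28 → 14 → 27 → 12 → 23 → 4 → 7 → 13 → 25 → 8 → 15 → 29 → 16 → 31 → 20
It first returns after 20 out-shuffles.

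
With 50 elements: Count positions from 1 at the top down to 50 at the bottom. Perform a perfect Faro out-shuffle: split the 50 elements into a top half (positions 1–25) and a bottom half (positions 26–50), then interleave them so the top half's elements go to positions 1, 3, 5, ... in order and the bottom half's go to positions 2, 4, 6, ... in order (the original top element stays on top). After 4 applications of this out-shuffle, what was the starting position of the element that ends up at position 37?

Work backwards from position 37, undoing one out-shuffle at a time:
37 ← 19 ← 10 ← 30 ← 40
So the element now at position 37 started at position 40.

40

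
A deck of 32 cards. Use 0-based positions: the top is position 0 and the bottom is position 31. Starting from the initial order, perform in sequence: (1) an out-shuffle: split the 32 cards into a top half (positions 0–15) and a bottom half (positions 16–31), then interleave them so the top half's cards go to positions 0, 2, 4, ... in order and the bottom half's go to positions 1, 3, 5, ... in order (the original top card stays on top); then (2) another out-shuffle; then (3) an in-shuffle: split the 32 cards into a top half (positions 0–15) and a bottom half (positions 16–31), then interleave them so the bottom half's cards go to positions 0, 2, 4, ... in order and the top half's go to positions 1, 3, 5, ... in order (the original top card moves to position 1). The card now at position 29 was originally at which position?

Undo the operations in reverse order, starting from position 29:
  undo op 3 (in-shuffle, from top half): 29 ← 14
  undo op 2 (out-shuffle, from top half): 14 ← 7
  undo op 1 (out-shuffle, from bottom half): 7 ← 19
So the card at position 29 came from original position 19.

19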